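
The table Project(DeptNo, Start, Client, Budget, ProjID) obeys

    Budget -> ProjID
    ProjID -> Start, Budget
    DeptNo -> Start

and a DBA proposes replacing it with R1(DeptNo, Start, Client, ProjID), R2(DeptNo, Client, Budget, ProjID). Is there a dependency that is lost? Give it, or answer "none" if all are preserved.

Budget → ProjID lies within R2.
ProjID → Start, Budget: restricted closure across fragments reaches Start, Budget.
DeptNo → Start lies within R1.
Every dependency is enforceable on the fragments, so the decomposition is dependency-preserving.

none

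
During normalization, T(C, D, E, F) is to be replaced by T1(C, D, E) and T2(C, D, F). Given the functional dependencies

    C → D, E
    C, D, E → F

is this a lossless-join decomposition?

Yes

Common attributes: T1 ∩ T2 = {C, D}.
Closure of {C, D}: C → D, E applies, adding E; C, D, E → F applies, adding F. So (C, D)⁺ = {C, D, E, F}.
This closure contains every attribute of T1, so T1 ∩ T2 → T1. The join is lossless.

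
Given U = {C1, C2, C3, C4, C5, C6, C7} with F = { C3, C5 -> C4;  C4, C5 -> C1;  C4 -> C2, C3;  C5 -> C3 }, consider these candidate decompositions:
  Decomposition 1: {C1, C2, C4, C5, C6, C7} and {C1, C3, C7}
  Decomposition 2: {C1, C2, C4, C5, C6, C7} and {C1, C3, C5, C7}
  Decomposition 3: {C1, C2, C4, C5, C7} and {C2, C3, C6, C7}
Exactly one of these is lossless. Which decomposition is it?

Decomposition 1: common = {C1, C7}, closure = {C1, C7} → lossy.
Decomposition 2: common = {C1, C5, C7}, closure = {C1, C2, C3, C4, C5, C7} → lossless.
Decomposition 3: common = {C2, C7}, closure = {C2, C7} → lossy.

Decomposition 2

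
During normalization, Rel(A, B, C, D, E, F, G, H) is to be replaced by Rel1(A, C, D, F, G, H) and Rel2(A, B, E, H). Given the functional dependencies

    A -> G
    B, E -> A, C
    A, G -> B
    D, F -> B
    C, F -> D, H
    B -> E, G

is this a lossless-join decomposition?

Yes

Common attributes: Rel1 ∩ Rel2 = {A, H}.
Closure of {A, H}: A → G applies, adding G; A, G → B applies, adding B; B → E, G applies, adding E; B, E → A, C applies, adding C. So (A, H)⁺ = {A, B, C, E, G, H}.
This closure contains every attribute of Rel2, so Rel1 ∩ Rel2 → Rel2. The join is lossless.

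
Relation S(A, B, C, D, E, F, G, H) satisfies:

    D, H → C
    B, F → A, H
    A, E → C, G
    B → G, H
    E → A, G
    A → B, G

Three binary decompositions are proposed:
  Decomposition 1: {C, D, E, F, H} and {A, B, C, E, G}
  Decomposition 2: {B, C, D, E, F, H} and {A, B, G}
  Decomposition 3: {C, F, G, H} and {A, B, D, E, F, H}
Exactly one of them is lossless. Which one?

Decomposition 1

Decomposition 1: common = {C, E}, closure = {A, B, C, E, G, H} → lossless.
Decomposition 2: common = {B}, closure = {B, G, H} → lossy.
Decomposition 3: common = {F, H}, closure = {F, H} → lossy.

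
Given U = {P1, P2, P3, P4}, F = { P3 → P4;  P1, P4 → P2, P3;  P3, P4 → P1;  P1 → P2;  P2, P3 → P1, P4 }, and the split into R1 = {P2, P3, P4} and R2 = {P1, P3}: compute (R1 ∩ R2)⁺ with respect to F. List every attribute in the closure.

P1, P2, P3, P4

R1 ∩ R2 = {P3}.
P3 → P4 applies, adding P4
P3, P4 → P1 applies, adding P1
P1 → P2 applies, adding P2
Closure: {P1, P2, P3, P4}.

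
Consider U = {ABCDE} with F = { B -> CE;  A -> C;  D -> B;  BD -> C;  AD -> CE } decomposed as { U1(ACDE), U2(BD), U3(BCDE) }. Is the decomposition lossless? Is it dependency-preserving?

lossless and dependency-preserving

Lossless test (chase): Rows 2 and 3 agree on B; apply B→CE and equate their CE entries. Rows 1 and 2 agree on D; apply D→B and equate their B entries. Row 1 is now all distinguished symbols — the join is lossless.
Dependency preservation: every FD's attributes lie within a single fragment, so each can be enforced locally — preserved.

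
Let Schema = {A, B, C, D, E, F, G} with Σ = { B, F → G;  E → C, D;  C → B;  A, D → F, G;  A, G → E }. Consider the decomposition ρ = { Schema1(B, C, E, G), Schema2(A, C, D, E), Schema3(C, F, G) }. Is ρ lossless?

No

Chase test. Columns are A, B, C, D, E, F, G; row i has aⱼ where attribute j ∈ Schemai, else bᵢⱼ.
Initial tableau (one row per fragment):
  row 1: b11 a2 a3 b14 a5 b16 a7
  row 2: a1 b22 a3 a4 a5 b26 b27
  row 3: b31 b32 a3 b34 b35 a6 a7
Rows 1 and 2 agree on E; apply E→C, D and equate their C, D entries.
Rows 1 and 2 agree on C; apply C→B and equate their B entries.
Rows 1 and 3 agree on C; apply C→B and equate their B entries.
No row becomes fully distinguished — the join is lossy.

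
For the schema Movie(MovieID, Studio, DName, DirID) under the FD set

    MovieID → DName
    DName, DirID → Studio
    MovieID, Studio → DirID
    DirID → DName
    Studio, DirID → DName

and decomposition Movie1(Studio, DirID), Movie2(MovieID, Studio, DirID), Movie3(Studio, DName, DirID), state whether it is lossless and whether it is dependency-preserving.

lossless but not dependency-preserving

Lossless test (chase): Rows 1 and 2 agree on DirID; apply DirID→DName and equate their DName entries. Rows 1 and 3 agree on DirID; apply DirID→DName and equate their DName entries. Row 2 is now all distinguished symbols — the join is lossless.
Dependency preservation: the restricted closure of {MovieID} across the fragments never reaches {DName}, so MovieID → DName cannot be enforced without a join — not preserved.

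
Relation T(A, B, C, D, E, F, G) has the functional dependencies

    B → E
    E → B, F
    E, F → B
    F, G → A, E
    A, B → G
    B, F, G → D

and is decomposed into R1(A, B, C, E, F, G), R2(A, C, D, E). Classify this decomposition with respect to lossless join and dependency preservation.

lossless and dependency-preserving

Lossless test: (A, C, E)⁺ = {A, B, C, D, E, F, G}, which contains all of one fragment — lossless.
Dependency preservation: B, F, G → D is not contained in any single fragment, but the restricted closure of its left-hand side across the fragments still reaches the right-hand side; the remaining FDs each lie inside some fragment. All dependencies are preserved.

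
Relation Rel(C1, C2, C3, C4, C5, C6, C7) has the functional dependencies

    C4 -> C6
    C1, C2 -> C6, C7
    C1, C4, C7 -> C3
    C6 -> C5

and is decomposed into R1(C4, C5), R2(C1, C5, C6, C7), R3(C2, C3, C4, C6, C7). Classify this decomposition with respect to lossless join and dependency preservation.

lossy and not dependency-preserving

Lossless test (chase): Rows 1 and 3 agree on C4; apply C4→C6 and equate their C6 entries. Rows 1 and 3 agree on C6; apply C6→C5 and equate their C5 entries. No row becomes fully distinguished — the join is lossy.
Dependency preservation: the restricted closure of {C1, C2} across the fragments never reaches {C6, C7}, so C1, C2 → C6, C7 cannot be enforced without a join — not preserved.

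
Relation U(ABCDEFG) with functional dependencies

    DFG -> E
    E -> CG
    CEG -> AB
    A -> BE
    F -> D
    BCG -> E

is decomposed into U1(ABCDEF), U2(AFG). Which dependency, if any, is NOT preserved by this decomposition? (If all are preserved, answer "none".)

Check BCG → E: no single fragment contains all of {BCEG}, and the restricted closure of {BCG} across the fragments never reaches {E}.
DFG → E is preserved.
E → CG is preserved.
CEG → AB is preserved.
A → BE is preserved.
F → D is preserved.

BCG -> E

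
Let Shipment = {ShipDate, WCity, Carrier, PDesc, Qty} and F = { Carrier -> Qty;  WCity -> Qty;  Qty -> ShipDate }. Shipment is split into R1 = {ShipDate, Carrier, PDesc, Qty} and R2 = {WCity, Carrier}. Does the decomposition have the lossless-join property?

No

Common attributes: R1 ∩ R2 = {Carrier}.
Closure of {Carrier}: Carrier → Qty applies, adding Qty; Qty → ShipDate applies, adding ShipDate. So (Carrier)⁺ = {ShipDate, Carrier, Qty}.
The closure contains neither all of R1 = {ShipDate, Carrier, PDesc, Qty} nor all of R2 = {WCity, Carrier}, so the common attributes are not a superkey of either fragment. The join is lossy.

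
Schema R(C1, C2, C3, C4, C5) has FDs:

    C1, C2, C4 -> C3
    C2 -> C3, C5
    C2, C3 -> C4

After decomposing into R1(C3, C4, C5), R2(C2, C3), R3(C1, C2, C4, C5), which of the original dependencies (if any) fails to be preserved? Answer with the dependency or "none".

C1, C2, C4 → C3: restricted closure across fragments reaches C3.
C2 → C3, C5: restricted closure across fragments reaches C3, C5.
C2, C3 → C4: restricted closure across fragments reaches C4.
Every dependency is enforceable on the fragments, so the decomposition is dependency-preserving.

none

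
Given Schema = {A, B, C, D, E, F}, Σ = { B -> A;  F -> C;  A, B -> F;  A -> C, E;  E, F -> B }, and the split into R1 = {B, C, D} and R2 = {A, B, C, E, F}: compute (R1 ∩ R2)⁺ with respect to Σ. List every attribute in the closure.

R1 ∩ R2 = {B, C}.
B → A applies, adding A
A, B → F applies, adding F
A → C, E applies, adding E
Closure: {A, B, C, E, F}.

A, B, C, E, F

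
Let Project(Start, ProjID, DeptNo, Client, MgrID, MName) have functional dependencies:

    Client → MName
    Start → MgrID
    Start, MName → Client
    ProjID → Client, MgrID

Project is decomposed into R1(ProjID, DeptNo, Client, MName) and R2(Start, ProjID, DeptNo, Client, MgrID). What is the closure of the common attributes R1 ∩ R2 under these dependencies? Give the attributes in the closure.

R1 ∩ R2 = {ProjID, DeptNo, Client}.
Client → MName applies, adding MName
ProjID → Client, MgrID applies, adding MgrID
Closure: {ProjID, DeptNo, Client, MgrID, MName}.

ProjID, DeptNo, Client, MgrID, MName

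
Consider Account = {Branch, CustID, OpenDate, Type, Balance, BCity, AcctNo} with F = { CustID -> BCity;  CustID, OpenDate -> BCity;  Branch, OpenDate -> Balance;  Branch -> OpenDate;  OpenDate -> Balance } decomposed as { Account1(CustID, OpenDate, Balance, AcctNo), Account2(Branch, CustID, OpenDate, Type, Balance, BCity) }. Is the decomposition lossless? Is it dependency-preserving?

lossy but dependency-preserving

Lossless test: (CustID, OpenDate, Balance)⁺ = {CustID, OpenDate, Balance, BCity}, which is a superkey of neither fragment — lossy.
Dependency preservation: every FD's attributes lie within a single fragment, so each can be enforced locally — preserved.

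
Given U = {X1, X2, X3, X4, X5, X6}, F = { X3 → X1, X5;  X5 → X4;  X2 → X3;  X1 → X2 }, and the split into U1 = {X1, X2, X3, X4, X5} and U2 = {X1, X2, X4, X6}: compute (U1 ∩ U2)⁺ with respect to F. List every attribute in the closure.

U1 ∩ U2 = {X1, X2, X4}.
X2 → X3 applies, adding X3
X3 → X1, X5 applies, adding X5
Closure: {X1, X2, X3, X4, X5}.

X1, X2, X3, X4, X5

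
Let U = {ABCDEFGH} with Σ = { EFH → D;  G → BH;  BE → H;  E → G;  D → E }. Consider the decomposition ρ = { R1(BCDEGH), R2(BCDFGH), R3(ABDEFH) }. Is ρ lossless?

Chase test. Columns are ABCDEFGH; row i has aⱼ where attribute j ∈ Ri, else bᵢⱼ.
Initial tableau (one row per fragment):
  row 1: b11 a2 a3 a4 a5 b16 a7 a8
  row 2: b21 a2 a3 a4 b25 a6 a7 a8
  row 3: a1 a2 b33 a4 a5 a6 b37 a8
Rows 1 and 3 agree on E; apply E→G and equate their G entries.
Rows 1 and 2 agree on D; apply D→E and equate their E entries.
No row becomes fully distinguished — the join is lossy.

No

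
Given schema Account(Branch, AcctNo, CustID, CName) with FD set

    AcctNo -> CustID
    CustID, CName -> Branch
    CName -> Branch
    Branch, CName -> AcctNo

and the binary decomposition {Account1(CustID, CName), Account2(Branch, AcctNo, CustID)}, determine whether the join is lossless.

No

Common attributes: Account1 ∩ Account2 = {CustID}.
No dependency enlarges {CustID}, so (CustID)⁺ = {CustID}.
The closure contains neither all of Account1 = {CustID, CName} nor all of Account2 = {Branch, AcctNo, CustID}, so the common attributes are not a superkey of either fragment. The join is lossy.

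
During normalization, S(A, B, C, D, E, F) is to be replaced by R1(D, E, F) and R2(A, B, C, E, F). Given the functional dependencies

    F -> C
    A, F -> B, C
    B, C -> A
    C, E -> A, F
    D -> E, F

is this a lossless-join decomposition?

Yes

Common attributes: R1 ∩ R2 = {E, F}.
Closure of {E, F}: F → C applies, adding C; C, E → A, F applies, adding A; A, F → B, C applies, adding B. So (E, F)⁺ = {A, B, C, E, F}.
This closure contains every attribute of R2, so R1 ∩ R2 → R2. The join is lossless.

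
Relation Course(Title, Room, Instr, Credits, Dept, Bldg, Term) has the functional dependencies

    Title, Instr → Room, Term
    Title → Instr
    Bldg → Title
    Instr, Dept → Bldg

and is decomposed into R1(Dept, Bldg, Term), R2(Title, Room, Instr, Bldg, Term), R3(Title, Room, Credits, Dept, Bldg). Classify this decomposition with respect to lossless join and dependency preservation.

lossless but not dependency-preserving

Lossless test (chase): Rows 2 and 3 agree on Title; apply Title→Instr and equate their Instr entries. Rows 1 and 2 agree on Bldg; apply Bldg→Title and equate their Title entries. Rows 2 and 3 agree on Title, Instr; apply Title, Instr→Room, Term and equate their Room, Term entries. Rows 1 and 2 agree on Title; apply Title→Instr and equate their Instr entries. Rows 1 and 2 agree on Title, Instr; apply Title, Instr→Room, Term and equate their Room, Term entries. Row 3 is now all distinguished symbols — the join is lossless.
Dependency preservation: the restricted closure of {Instr, Dept} across the fragments never reaches {Bldg}, so Instr, Dept → Bldg cannot be enforced without a join — not preserved.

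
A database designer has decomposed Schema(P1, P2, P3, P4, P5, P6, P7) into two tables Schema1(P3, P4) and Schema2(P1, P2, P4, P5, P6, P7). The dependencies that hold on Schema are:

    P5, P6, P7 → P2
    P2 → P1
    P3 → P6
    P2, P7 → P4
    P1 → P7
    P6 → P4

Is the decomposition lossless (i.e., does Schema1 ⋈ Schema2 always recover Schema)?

No

Common attributes: Schema1 ∩ Schema2 = {P4}.
No dependency enlarges {P4}, so (P4)⁺ = {P4}.
The closure contains neither all of Schema1 = {P3, P4} nor all of Schema2 = {P1, P2, P4, P5, P6, P7}, so the common attributes are not a superkey of either fragment. The join is lossy.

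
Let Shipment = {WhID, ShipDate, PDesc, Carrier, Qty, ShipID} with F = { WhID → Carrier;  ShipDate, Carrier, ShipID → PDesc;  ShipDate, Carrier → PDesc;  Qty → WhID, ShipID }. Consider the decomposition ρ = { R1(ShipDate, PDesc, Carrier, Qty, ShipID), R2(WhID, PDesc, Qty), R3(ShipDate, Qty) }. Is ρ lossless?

Chase test. Columns are WhID, ShipDate, PDesc, Carrier, Qty, ShipID; row i has aⱼ where attribute j ∈ Ri, else bᵢⱼ.
Initial tableau (one row per fragment):
  row 1: b11 a2 a3 a4 a5 a6
  row 2: a1 b22 a3 b24 a5 b26
  row 3: b31 a2 b33 b34 a5 b36
Rows 1 and 2 agree on Qty; apply Qty→WhID, ShipID and equate their WhID, ShipID entries.
Rows 1 and 3 agree on Qty; apply Qty→WhID, ShipID and equate their WhID, ShipID entries.
Rows 1 and 2 agree on WhID; apply WhID→Carrier and equate their Carrier entries.
Rows 1 and 3 agree on WhID; apply WhID→Carrier and equate their Carrier entries.
Rows 1 and 3 agree on ShipDate, Carrier, ShipID; apply ShipDate, Carrier, ShipID→PDesc and equate their PDesc entries.
Row 1 is now all distinguished symbols — the join is lossless.

Yes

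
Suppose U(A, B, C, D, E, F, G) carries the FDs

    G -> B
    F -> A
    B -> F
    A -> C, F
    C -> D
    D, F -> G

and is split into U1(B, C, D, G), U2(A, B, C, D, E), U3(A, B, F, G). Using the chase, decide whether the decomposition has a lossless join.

Yes

Chase test. Columns are A, B, C, D, E, F, G; row i has aⱼ where attribute j ∈ Ui, else bᵢⱼ.
Initial tableau (one row per fragment):
  row 1: b11 a2 a3 a4 b15 b16 a7
  row 2: a1 a2 a3 a4 a5 b26 b27
  row 3: a1 a2 b33 b34 b35 a6 a7
Rows 1 and 2 agree on B; apply B→F and equate their F entries.
Rows 1 and 3 agree on B; apply B→F and equate their F entries.
Rows 2 and 3 agree on A; apply A→C, F and equate their C, F entries.
Rows 1 and 3 agree on C; apply C→D and equate their D entries.
Rows 1 and 2 agree on D, F; apply D, F→G and equate their G entries.
Rows 1 and 2 agree on F; apply F→A and equate their A entries.
Row 2 is now all distinguished symbols — the join is lossless.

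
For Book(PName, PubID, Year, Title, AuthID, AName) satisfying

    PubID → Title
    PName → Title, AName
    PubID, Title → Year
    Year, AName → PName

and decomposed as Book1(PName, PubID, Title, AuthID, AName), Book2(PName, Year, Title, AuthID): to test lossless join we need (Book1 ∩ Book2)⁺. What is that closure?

Book1 ∩ Book2 = {PName, Title, AuthID}.
PName → Title, AName applies, adding AName
Closure: {PName, Title, AuthID, AName}.

PName, Title, AuthID, AName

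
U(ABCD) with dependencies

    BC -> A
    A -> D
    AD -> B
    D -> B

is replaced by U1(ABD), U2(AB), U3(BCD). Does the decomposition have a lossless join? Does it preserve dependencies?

lossy and not dependency-preserving

Lossless test (chase): Rows 1 and 2 agree on A; apply A→D and equate their D entries. No row becomes fully distinguished — the join is lossy.
Dependency preservation: the restricted closure of {BC} across the fragments never reaches {A}, so BC → A cannot be enforced without a join — not preserved.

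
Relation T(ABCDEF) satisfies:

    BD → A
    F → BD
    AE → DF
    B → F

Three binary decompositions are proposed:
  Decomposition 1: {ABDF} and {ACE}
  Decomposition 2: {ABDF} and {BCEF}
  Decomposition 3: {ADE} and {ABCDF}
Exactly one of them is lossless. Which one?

Decomposition 2

Decomposition 1: common = {A}, closure = {A} → lossy.
Decomposition 2: common = {BF}, closure = {ABDF} → lossless.
Decomposition 3: common = {AD}, closure = {AD} → lossy.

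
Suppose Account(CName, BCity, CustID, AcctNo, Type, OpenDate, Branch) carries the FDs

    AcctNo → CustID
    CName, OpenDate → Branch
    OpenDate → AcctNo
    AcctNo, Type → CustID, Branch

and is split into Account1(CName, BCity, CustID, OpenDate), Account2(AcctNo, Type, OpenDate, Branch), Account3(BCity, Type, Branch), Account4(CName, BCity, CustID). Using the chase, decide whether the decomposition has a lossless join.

Chase test. Columns are CName, BCity, CustID, AcctNo, Type, OpenDate, Branch; row i has aⱼ where attribute j ∈ Accounti, else bᵢⱼ.
Initial tableau (one row per fragment):
  row 1: a1 a2 a3 b14 b15 a6 b17
  row 2: b21 b22 b23 a4 a5 a6 a7
  row 3: b31 a2 b33 b34 a5 b36 a7
  row 4: a1 a2 a3 b44 b45 b46 b47
Rows 1 and 2 agree on OpenDate; apply OpenDate→AcctNo and equate their AcctNo entries.
Rows 1 and 2 agree on AcctNo; apply AcctNo→CustID and equate their CustID entries.
No row becomes fully distinguished — the join is lossy.

No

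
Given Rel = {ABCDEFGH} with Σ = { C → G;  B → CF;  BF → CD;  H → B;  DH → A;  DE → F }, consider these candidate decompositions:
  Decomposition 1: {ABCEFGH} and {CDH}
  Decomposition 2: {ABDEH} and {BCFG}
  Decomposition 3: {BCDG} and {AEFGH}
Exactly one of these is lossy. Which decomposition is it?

Decomposition 1: common = {CH}, closure = {ABCDFGH} → lossless.
Decomposition 2: common = {B}, closure = {BCDFG} → lossless.
Decomposition 3: common = {G}, closure = {G} → lossy.

Decomposition 3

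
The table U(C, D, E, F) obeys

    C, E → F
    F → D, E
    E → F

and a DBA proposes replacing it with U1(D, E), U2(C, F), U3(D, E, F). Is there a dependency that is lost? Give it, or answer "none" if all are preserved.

none

C, E → F: restricted closure across fragments reaches F.
F → D, E lies within U3.
E → F lies within U3.
Every dependency is enforceable on the fragments, so the decomposition is dependency-preserving.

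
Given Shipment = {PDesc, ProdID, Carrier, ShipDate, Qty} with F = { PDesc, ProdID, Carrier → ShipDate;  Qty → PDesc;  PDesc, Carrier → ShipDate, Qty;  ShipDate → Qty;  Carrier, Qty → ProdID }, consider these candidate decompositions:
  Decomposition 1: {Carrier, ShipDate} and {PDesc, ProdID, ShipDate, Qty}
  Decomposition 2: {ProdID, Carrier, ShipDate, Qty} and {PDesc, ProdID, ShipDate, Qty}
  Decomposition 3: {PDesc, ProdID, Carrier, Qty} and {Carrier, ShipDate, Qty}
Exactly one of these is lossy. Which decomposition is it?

Decomposition 1: common = {ShipDate}, closure = {PDesc, ShipDate, Qty} → lossy.
Decomposition 2: common = {ProdID, ShipDate, Qty}, closure = {PDesc, ProdID, ShipDate, Qty} → lossless.
Decomposition 3: common = {Carrier, Qty}, closure = {PDesc, ProdID, Carrier, ShipDate, Qty} → lossless.

Decomposition 1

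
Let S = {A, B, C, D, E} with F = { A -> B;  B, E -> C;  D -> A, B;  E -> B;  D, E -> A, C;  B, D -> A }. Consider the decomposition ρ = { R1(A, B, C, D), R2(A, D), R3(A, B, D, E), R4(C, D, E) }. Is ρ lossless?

Yes

Chase test. Columns are A, B, C, D, E; row i has aⱼ where attribute j ∈ Ri, else bᵢⱼ.
Initial tableau (one row per fragment):
  row 1: a1 a2 a3 a4 b15
  row 2: a1 b22 b23 a4 b25
  row 3: a1 a2 b33 a4 a5
  row 4: b41 b42 a3 a4 a5
Rows 1 and 2 agree on A; apply A→B and equate their B entries.
Rows 1 and 4 agree on D; apply D→A, B and equate their A, B entries.
Rows 3 and 4 agree on D, E; apply D, E→A, C and equate their A, C entries.
Row 3 is now all distinguished symbols — the join is lossless.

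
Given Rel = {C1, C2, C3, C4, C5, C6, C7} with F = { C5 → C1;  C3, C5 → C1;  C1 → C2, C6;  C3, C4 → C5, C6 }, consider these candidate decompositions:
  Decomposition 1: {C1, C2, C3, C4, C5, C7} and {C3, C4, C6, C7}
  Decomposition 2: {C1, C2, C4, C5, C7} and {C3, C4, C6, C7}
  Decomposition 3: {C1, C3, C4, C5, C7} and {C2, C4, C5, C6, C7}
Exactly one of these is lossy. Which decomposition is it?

Decomposition 1: common = {C3, C4, C7}, closure = {C1, C2, C3, C4, C5, C6, C7} → lossless.
Decomposition 2: common = {C4, C7}, closure = {C4, C7} → lossy.
Decomposition 3: common = {C4, C5, C7}, closure = {C1, C2, C4, C5, C6, C7} → lossless.

Decomposition 2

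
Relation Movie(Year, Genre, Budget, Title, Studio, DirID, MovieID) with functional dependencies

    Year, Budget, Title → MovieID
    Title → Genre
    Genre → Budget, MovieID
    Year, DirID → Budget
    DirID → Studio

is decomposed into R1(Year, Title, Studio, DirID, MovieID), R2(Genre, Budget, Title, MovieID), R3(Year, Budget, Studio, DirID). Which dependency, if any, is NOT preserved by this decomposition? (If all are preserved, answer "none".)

Year, Budget, Title → MovieID: restricted closure across fragments reaches MovieID.
Title → Genre lies within R2.
Genre → Budget, MovieID lies within R2.
Year, DirID → Budget lies within R3.
DirID → Studio lies within R1.
Every dependency is enforceable on the fragments, so the decomposition is dependency-preserving.

none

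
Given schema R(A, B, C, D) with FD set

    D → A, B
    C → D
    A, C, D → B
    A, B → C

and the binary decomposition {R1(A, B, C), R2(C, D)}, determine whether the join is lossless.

Yes

Common attributes: R1 ∩ R2 = {C}.
Closure of {C}: C → D applies, adding D; D → A, B applies, adding A, B. So (C)⁺ = {A, B, C, D}.
This closure contains every attribute of R1, so R1 ∩ R2 → R1. The join is lossless.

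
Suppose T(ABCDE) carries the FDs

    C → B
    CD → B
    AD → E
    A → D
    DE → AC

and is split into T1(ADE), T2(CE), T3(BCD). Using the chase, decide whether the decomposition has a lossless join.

Chase test. Columns are ABCDE; row i has aⱼ where attribute j ∈ Ti, else bᵢⱼ.
Initial tableau (one row per fragment):
  row 1: a1 b12 b13 a4 a5
  row 2: b21 b22 a3 b24 a5
  row 3: b31 a2 a3 a4 b35
Rows 2 and 3 agree on C; apply C→B and equate their B entries.
No row becomes fully distinguished — the join is lossy.

No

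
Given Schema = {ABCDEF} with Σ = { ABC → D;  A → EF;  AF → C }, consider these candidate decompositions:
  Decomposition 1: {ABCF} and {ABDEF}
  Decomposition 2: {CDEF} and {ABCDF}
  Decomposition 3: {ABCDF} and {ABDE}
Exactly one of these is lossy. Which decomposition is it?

Decomposition 2

Decomposition 1: common = {ABF}, closure = {ABCDEF} → lossless.
Decomposition 2: common = {CDF}, closure = {CDF} → lossy.
Decomposition 3: common = {ABD}, closure = {ABCDEF} → lossless.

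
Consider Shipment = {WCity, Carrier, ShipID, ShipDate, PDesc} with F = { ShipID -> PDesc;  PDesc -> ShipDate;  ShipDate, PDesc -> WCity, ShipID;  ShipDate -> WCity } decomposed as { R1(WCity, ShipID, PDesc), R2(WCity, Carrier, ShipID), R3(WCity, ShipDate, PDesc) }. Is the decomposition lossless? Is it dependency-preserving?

Lossless test (chase): Rows 1 and 2 agree on ShipID; apply ShipID→PDesc and equate their PDesc entries. Rows 1 and 2 agree on PDesc; apply PDesc→ShipDate and equate their ShipDate entries. Rows 1 and 3 agree on PDesc; apply PDesc→ShipDate and equate their ShipDate entries. Rows 1 and 3 agree on ShipDate, PDesc; apply ShipDate, PDesc→WCity, ShipID and equate their WCity, ShipID entries. Row 2 is now all distinguished symbols — the join is lossless.
Dependency preservation: ShipDate, PDesc → WCity, ShipID is not contained in any single fragment, but the restricted closure of its left-hand side across the fragments still reaches the right-hand side; the remaining FDs each lie inside some fragment. All dependencies are preserved.

lossless and dependency-preserving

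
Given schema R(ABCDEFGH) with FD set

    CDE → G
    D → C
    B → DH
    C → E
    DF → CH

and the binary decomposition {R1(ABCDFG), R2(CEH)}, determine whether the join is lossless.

No

Common attributes: R1 ∩ R2 = {C}.
Closure of {C}: C → E applies, adding E. So (C)⁺ = {CE}.
The closure contains neither all of R1 = {ABCDFG} nor all of R2 = {CEH}, so the common attributes are not a superkey of either fragment. The join is lossy.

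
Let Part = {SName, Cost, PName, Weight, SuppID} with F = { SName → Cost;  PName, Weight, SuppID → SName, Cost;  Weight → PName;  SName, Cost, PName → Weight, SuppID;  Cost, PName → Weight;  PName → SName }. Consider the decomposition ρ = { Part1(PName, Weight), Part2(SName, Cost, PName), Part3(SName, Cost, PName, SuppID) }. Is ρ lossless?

Yes

Chase test. Columns are SName, Cost, PName, Weight, SuppID; row i has aⱼ where attribute j ∈ Parti, else bᵢⱼ.
Initial tableau (one row per fragment):
  row 1: b11 b12 a3 a4 b15
  row 2: a1 a2 a3 b24 b25
  row 3: a1 a2 a3 b34 a5
Rows 2 and 3 agree on SName, Cost, PName; apply SName, Cost, PName→Weight, SuppID and equate their Weight, SuppID entries.
Rows 1 and 2 agree on PName; apply PName→SName and equate their SName entries.
Rows 1 and 2 agree on SName; apply SName→Cost and equate their Cost entries.
Rows 1 and 2 agree on SName, Cost, PName; apply SName, Cost, PName→Weight, SuppID and equate their Weight, SuppID entries.
Row 1 is now all distinguished symbols — the join is lossless.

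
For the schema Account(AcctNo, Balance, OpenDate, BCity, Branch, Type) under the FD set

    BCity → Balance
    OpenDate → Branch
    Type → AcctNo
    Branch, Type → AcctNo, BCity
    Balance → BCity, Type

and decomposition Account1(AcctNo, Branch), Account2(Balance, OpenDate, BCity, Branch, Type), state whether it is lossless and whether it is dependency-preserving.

lossy and not dependency-preserving

Lossless test: (Branch)⁺ = {Branch}, which is a superkey of neither fragment — lossy.
Dependency preservation: the restricted closure of {Type} across the fragments never reaches {AcctNo}, so Type → AcctNo cannot be enforced without a join — not preserved.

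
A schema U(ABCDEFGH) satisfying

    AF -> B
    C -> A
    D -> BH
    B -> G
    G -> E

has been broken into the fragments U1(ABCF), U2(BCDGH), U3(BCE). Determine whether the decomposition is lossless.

No

Chase test. Columns are ABCDEFGH; row i has aⱼ where attribute j ∈ Ui, else bᵢⱼ.
Initial tableau (one row per fragment):
  row 1: a1 a2 a3 b14 b15 a6 b17 b18
  row 2: b21 a2 a3 a4 b25 b26 a7 a8
  row 3: b31 a2 a3 b34 a5 b36 b37 b38
Rows 1 and 2 agree on C; apply C→A and equate their A entries.
Rows 1 and 3 agree on C; apply C→A and equate their A entries.
Rows 1 and 2 agree on B; apply B→G and equate their G entries.
Rows 1 and 3 agree on B; apply B→G and equate their G entries.
Rows 1 and 2 agree on G; apply G→E and equate their E entries.
Rows 1 and 3 agree on G; apply G→E and equate their E entries.
No row becomes fully distinguished — the join is lossy.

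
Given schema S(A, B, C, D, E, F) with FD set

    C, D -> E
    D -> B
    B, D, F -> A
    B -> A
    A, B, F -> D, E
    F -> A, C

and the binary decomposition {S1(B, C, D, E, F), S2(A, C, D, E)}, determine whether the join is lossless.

Yes

Common attributes: S1 ∩ S2 = {C, D, E}.
Closure of {C, D, E}: D → B applies, adding B; B → A applies, adding A. So (C, D, E)⁺ = {A, B, C, D, E}.
This closure contains every attribute of S2, so S1 ∩ S2 → S2. The join is lossless.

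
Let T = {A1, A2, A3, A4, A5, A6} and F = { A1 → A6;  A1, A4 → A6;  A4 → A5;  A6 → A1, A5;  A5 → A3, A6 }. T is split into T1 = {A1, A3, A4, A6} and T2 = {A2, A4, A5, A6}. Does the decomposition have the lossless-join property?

Common attributes: T1 ∩ T2 = {A4, A6}.
Closure of {A4, A6}: A4 → A5 applies, adding A5; A6 → A1, A5 applies, adding A1; A5 → A3, A6 applies, adding A3. So (A4, A6)⁺ = {A1, A3, A4, A5, A6}.
This closure contains every attribute of T1, so T1 ∩ T2 → T1. The join is lossless.

Yes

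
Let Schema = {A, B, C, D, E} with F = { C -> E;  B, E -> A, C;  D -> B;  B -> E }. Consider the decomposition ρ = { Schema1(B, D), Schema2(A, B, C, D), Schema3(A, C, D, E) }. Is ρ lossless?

Yes

Chase test. Columns are A, B, C, D, E; row i has aⱼ where attribute j ∈ Schemai, else bᵢⱼ.
Initial tableau (one row per fragment):
  row 1: b11 a2 b13 a4 b15
  row 2: a1 a2 a3 a4 b25
  row 3: a1 b32 a3 a4 a5
Rows 2 and 3 agree on C; apply C→E and equate their E entries.
Rows 1 and 3 agree on D; apply D→B and equate their B entries.
Rows 1 and 2 agree on B; apply B→E and equate their E entries.
Rows 1 and 2 agree on B, E; apply B, E→A, C and equate their A, C entries.
Row 1 is now all distinguished symbols — the join is lossless.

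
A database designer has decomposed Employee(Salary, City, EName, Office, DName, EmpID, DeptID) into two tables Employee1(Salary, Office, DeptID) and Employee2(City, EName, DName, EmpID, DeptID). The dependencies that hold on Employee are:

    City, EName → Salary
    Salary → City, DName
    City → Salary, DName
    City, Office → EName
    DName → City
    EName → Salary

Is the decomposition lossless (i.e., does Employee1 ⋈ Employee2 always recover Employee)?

No

Common attributes: Employee1 ∩ Employee2 = {DeptID}.
No dependency enlarges {DeptID}, so (DeptID)⁺ = {DeptID}.
The closure contains neither all of Employee1 = {Salary, Office, DeptID} nor all of Employee2 = {City, EName, DName, EmpID, DeptID}, so the common attributes are not a superkey of either fragment. The join is lossy.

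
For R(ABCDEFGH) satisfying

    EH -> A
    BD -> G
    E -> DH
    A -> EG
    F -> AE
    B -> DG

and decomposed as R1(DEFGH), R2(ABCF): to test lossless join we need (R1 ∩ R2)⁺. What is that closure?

R1 ∩ R2 = {F}.
F → AE applies, adding AE
E → DH applies, adding DH
A → EG applies, adding G
Closure: {ADEFGH}.

ADEFGH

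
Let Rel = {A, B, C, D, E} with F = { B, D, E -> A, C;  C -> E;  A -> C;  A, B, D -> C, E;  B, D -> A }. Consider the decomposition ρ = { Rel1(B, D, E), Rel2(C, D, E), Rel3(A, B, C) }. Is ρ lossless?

Chase test. Columns are A, B, C, D, E; row i has aⱼ where attribute j ∈ Reli, else bᵢⱼ.
Initial tableau (one row per fragment):
  row 1: b11 a2 b13 a4 a5
  row 2: b21 b22 a3 a4 a5
  row 3: a1 a2 a3 b34 b35
Rows 2 and 3 agree on C; apply C→E and equate their E entries.
No row becomes fully distinguished — the join is lossy.

No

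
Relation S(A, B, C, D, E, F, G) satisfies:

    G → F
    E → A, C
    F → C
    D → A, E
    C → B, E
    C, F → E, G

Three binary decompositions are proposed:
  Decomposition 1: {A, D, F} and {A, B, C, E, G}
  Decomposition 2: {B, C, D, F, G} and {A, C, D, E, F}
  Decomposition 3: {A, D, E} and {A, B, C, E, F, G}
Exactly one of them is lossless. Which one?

Decomposition 2

Decomposition 1: common = {A}, closure = {A} → lossy.
Decomposition 2: common = {C, D, F}, closure = {A, B, C, D, E, F, G} → lossless.
Decomposition 3: common = {A, E}, closure = {A, B, C, E} → lossy.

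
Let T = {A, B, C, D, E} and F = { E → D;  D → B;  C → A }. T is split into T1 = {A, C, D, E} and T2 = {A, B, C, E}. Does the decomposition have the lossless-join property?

Common attributes: T1 ∩ T2 = {A, C, E}.
Closure of {A, C, E}: E → D applies, adding D; D → B applies, adding B. So (A, C, E)⁺ = {A, B, C, D, E}.
This closure contains every attribute of T1, so T1 ∩ T2 → T1. The join is lossless.

Yes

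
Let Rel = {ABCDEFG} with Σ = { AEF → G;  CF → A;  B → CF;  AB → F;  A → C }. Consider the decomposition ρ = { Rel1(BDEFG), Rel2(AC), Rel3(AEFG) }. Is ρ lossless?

No

Chase test. Columns are ABCDEFG; row i has aⱼ where attribute j ∈ Reli, else bᵢⱼ.
Initial tableau (one row per fragment):
  row 1: b11 a2 b13 a4 a5 a6 a7
  row 2: a1 b22 a3 b24 b25 b26 b27
  row 3: a1 b32 b33 b34 a5 a6 a7
Rows 2 and 3 agree on A; apply A→C and equate their C entries.
No row becomes fully distinguished — the join is lossy.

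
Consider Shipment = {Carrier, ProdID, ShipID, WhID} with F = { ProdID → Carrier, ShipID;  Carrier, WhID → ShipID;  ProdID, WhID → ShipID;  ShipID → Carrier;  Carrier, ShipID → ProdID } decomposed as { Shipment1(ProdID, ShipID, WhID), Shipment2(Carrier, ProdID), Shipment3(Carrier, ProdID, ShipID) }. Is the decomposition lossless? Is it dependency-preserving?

Lossless test (chase): Rows 1 and 2 agree on ProdID; apply ProdID→Carrier, ShipID and equate their Carrier, ShipID entries. Row 1 is now all distinguished symbols — the join is lossless.
Dependency preservation: the restricted closure of {Carrier, WhID} across the fragments never reaches {ShipID}, so Carrier, WhID → ShipID cannot be enforced without a join — not preserved.

lossless but not dependency-preserving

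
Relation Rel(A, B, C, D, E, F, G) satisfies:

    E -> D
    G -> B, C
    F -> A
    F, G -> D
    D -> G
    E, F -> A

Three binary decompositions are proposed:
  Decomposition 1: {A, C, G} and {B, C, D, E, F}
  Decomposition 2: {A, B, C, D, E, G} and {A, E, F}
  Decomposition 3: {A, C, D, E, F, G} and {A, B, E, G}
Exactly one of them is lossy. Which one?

Decomposition 1: common = {C}, closure = {C} → lossy.
Decomposition 2: common = {A, E}, closure = {A, B, C, D, E, G} → lossless.
Decomposition 3: common = {A, E, G}, closure = {A, B, C, D, E, G} → lossless.

Decomposition 1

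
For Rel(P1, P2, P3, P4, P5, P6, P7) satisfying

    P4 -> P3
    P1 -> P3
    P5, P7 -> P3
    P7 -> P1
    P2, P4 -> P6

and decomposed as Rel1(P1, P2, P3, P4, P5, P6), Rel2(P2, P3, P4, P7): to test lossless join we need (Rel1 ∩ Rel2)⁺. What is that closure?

P2, P3, P4, P6

Rel1 ∩ Rel2 = {P2, P3, P4}.
P2, P4 → P6 applies, adding P6
Closure: {P2, P3, P4, P6}.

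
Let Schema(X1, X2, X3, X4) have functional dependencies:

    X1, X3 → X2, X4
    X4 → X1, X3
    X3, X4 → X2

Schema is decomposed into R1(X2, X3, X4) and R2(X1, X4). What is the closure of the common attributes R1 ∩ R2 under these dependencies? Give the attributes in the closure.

R1 ∩ R2 = {X4}.
X4 → X1, X3 applies, adding X1, X3
X3, X4 → X2 applies, adding X2
Closure: {X1, X2, X3, X4}.

X1, X2, X3, X4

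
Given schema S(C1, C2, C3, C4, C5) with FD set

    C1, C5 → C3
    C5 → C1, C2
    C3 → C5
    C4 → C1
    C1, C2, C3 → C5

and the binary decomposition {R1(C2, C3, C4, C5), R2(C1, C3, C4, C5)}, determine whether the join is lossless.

Common attributes: R1 ∩ R2 = {C3, C4, C5}.
Closure of {C3, C4, C5}: C5 → C1, C2 applies, adding C1, C2. So (C3, C4, C5)⁺ = {C1, C2, C3, C4, C5}.
This closure contains every attribute of R1, so R1 ∩ R2 → R1. The join is lossless.

Yes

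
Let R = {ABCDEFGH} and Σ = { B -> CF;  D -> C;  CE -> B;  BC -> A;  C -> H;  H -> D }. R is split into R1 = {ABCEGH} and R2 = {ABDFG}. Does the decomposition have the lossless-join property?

Common attributes: R1 ∩ R2 = {ABG}.
Closure of {ABG}: B → CF applies, adding CF; C → H applies, adding H; H → D applies, adding D. So (ABG)⁺ = {ABCDFGH}.
This closure contains every attribute of R2, so R1 ∩ R2 → R2. The join is lossless.

Yes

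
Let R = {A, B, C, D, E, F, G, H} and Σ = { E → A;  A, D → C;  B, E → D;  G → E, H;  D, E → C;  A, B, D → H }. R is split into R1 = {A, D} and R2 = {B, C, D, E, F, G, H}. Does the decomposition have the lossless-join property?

No

Common attributes: R1 ∩ R2 = {D}.
No dependency enlarges {D}, so (D)⁺ = {D}.
The closure contains neither all of R1 = {A, D} nor all of R2 = {B, C, D, E, F, G, H}, so the common attributes are not a superkey of either fragment. The join is lossy.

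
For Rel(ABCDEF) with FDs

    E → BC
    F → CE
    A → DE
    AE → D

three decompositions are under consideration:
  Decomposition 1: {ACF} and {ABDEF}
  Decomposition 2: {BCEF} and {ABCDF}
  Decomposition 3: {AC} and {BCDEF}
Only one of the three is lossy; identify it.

Decomposition 3

Decomposition 1: common = {AF}, closure = {ABCDEF} → lossless.
Decomposition 2: common = {BCF}, closure = {BCEF} → lossless.
Decomposition 3: common = {C}, closure = {C} → lossy.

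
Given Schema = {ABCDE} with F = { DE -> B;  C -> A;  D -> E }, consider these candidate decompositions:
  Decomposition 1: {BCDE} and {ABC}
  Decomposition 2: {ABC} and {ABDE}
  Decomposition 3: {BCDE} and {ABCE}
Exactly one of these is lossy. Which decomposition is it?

Decomposition 1: common = {BC}, closure = {ABC} → lossless.
Decomposition 2: common = {AB}, closure = {AB} → lossy.
Decomposition 3: common = {BCE}, closure = {ABCE} → lossless.

Decomposition 2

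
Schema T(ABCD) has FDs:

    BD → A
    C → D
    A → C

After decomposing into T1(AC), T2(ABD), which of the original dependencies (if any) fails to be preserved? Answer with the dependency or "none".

Check C → D: no single fragment contains all of {CD}, and the restricted closure of {C} across the fragments never reaches {D}.
BD → A is preserved.
A → C is preserved.

C → D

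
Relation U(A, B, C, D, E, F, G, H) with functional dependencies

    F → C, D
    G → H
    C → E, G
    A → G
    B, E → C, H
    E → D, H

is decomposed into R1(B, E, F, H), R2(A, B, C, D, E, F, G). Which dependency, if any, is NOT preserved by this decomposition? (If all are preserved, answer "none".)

Check G → H: no single fragment contains all of {G, H}, and the restricted closure of {G} across the fragments never reaches {H}.
F → C, D is preserved.
C → E, G is preserved.
A → G is preserved.
B, E → C, H is preserved.
E → D, H is preserved.

G → H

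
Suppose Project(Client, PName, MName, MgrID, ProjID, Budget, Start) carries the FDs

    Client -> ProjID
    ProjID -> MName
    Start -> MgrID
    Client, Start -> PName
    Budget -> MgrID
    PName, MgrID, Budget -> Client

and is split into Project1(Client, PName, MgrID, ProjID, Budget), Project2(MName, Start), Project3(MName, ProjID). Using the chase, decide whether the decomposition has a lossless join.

Chase test. Columns are Client, PName, MName, MgrID, ProjID, Budget, Start; row i has aⱼ where attribute j ∈ Projecti, else bᵢⱼ.
Initial tableau (one row per fragment):
  row 1: a1 a2 b13 a4 a5 a6 b17
  row 2: b21 b22 a3 b24 b25 b26 a7
  row 3: b31 b32 a3 b34 a5 b36 b37
Rows 1 and 3 agree on ProjID; apply ProjID→MName and equate their MName entries.
No row becomes fully distinguished — the join is lossy.

No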